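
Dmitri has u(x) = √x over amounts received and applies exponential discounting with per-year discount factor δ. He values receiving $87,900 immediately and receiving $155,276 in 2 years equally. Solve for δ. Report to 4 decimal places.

δ ≈ 0.8674

The payoff in 2 years is discounted by δ^2, so u(87900) = δ^2·u(155276) and δ^2 = u(87900)/u(155276).
With u(x) = √x: δ^2 = √87900/√155276 = √(87900/155276) = 0.75239.
So δ = 0.75239^(1/2) ≈ 0.8674.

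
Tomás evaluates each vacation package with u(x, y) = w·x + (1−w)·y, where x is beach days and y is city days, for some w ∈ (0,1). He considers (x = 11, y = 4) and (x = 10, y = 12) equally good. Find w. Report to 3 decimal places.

u(11,4) = u(10,12) means w·11 + (1−w)·4 = w·10 + (1−w)·12.
Rearranging, 1·w − 8·(1−w) = 0.
Hence w = 8/(1+8) = 8/9 = 0.889.

w = 0.889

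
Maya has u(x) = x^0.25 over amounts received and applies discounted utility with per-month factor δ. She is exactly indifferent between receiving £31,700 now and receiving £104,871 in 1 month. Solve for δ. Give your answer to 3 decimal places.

δ ≈ 0.741

The payoff in 1 month is discounted by δ, so u(31700) = δ·u(104871) and δ = u(31700)/u(104871).
With u(x) = x^0.25: δ = 31700^0.25/104871^0.25 = (31700/104871)^0.25 = 0.74148.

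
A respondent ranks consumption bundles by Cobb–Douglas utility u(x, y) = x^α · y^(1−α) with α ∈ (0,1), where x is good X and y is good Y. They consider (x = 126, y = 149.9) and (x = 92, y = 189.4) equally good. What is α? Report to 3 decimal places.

α ≈ 0.427

The Cobb–Douglas utilities coincide, so 126^α·149.9^(1−α) = 92^α·189.4^(1−α).
(126/92)^α = (189.4/149.9)^(1−α); take logs: α·ln(126/92) = (1−α)·ln(189.4/149.9), i.e. α·0.314493 = (1−α)·0.233893.
With A = 0.314493 and B = 0.233893: α·A = (1−α)·B, so α = B/(A+B) = 0.233893/0.548386 ≈ 0.427.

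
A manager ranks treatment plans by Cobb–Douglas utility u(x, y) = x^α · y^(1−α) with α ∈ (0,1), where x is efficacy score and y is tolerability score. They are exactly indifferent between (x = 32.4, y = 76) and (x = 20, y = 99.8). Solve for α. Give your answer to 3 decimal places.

Set the two utilities equal: 32.4^α·76^(1−α) = 20^α·99.8^(1−α).
(32.4/20)^α = (99.8/76)^(1−α); take logs: α·ln(32.4/20) = (1−α)·ln(99.8/76), i.e. α·0.482426 = (1−α)·0.272435.
So α/(1−α) = (0.272435)/(0.482426) = 0.564719, and α = 0.564719/1.564719 ≈ 0.361.

α ≈ 0.361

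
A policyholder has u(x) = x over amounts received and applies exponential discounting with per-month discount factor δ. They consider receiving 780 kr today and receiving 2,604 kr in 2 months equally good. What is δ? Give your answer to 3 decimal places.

δ ≈ 0.547

Equating discounted utilities: u(780) = δ^2·u(2604) ⇒ δ^2 = u(780)/u(2604).
With u(x) = x: δ^2 = 780/2604 = 0.29954.
So δ = 0.29954^(1/2) ≈ 0.547.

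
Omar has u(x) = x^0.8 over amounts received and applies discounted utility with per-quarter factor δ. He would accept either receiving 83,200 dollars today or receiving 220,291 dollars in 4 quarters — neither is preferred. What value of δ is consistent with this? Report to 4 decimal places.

δ ≈ 0.8230

Equating discounted utilities: u(83200) = δ^4·u(220291) ⇒ δ^4 = u(83200)/u(220291).
Since u(x) = x^0.8, δ^4 = (83200/220291)^0.8 = 0.37768^0.8 = 0.45888.
So δ = 0.45888^(1/4) ≈ 0.8230.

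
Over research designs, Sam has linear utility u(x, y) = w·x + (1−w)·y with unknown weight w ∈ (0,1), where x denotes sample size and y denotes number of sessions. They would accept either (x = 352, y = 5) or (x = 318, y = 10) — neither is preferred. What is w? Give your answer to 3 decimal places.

w = 0.128

Indifference: w·352 + (1−w)·5 = w·318 + (1−w)·10.
Rearranging, 34·w − 5·(1−w) = 0.
Hence w = 5/(34+5) = 5/39 = 0.128.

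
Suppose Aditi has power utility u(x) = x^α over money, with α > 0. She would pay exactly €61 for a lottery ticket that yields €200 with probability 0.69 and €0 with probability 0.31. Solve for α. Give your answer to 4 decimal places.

α ≈ 0.3125

EU(lottery) = 0.69·200^α + 0.31·0 = 0.69·200^α.
Indifference: 61^α = 0.69·200^α, so (61/200)^α = 0.69.
Take logs: α = ln 0.69 / ln(61/200) ≈ 0.312490.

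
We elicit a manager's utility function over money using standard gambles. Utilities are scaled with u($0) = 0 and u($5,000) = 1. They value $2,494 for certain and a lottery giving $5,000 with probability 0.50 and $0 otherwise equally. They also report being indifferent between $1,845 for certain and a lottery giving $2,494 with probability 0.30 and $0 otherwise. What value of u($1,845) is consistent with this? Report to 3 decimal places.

The first gamble pins u($2,494): it must equal 0.50·1 + 0.50·0 = 0.50.
The second indifference gives u($1,845) = 0.30·u($2,494) + 0.70·u($0) = 0.30·0.50 + 0.70·0.00 = 0.1500.

0.150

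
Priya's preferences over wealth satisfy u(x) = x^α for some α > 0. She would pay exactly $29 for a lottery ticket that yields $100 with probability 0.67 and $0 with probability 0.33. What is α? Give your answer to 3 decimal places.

α ≈ 0.324

Since u(0) = 0, the lottery's EU is 0.67·100^α.
Indifference: 29^α = 0.67·100^α, so (29/100)^α = 0.67.
Taking logs: α·ln(29/100) = ln(0.67), so α = -0.400478 / -1.237874 ≈ 0.324.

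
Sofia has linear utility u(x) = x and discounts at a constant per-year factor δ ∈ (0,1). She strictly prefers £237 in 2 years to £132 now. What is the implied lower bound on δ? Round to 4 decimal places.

Under u(x) = x this choice says 132 < δ^2·237.
Hence δ^2 > 132/237 = 0.55696, and x ↦ x^(1/2) is increasing on (0,∞).
δ > (132/237)^(1/2) ≈ 0.7463.

δ > 0.7463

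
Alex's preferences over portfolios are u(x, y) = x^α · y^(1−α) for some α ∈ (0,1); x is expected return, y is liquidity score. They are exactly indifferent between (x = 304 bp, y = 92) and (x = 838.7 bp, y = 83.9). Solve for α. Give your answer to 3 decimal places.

The Cobb–Douglas utilities coincide, so 304^α·92^(1−α) = 838.7^α·83.9^(1−α).
(304/838.7)^α = (83.9/92)^(1−α); take logs: α·ln(304/838.7) = (1−α)·ln(83.9/92), i.e. α·-1.014825 = (1−α)·-0.092163.
Thus α·(-1.106988) = -0.092163, so α = -0.092163/-1.106988 ≈ 0.083.

α ≈ 0.083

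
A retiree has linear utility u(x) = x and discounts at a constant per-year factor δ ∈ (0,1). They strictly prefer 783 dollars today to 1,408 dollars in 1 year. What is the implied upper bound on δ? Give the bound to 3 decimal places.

The preference means 783 > δ·1408.
So δ < 783/1408 = 0.55611.

δ < 0.556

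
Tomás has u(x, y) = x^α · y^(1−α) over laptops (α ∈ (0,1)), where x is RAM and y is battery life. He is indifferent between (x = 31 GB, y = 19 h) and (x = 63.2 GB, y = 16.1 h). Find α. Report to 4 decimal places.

α ≈ 0.1886

Set the two utilities equal: 31^α·19^(1−α) = 63.2^α·16.1^(1−α).
(31/63.2)^α = (16.1/19)^(1−α); take logs: α·ln(31/63.2) = (1−α)·ln(16.1/19), i.e. α·-0.7123171 = (1−α)·-0.1656197.
Thus α·(-0.8779368) = -0.1656197, so α = -0.1656197/-0.8779368 ≈ 0.1886.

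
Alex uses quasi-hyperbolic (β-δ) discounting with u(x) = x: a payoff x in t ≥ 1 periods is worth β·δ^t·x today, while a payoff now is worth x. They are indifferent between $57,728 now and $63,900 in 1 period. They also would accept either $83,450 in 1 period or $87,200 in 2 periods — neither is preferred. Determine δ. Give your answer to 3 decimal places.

From the later pair, β·δ^1·83450 = β·δ^2·87200; dividing through, δ = 83450/87200 = 0.95700.

δ ≈ 0.957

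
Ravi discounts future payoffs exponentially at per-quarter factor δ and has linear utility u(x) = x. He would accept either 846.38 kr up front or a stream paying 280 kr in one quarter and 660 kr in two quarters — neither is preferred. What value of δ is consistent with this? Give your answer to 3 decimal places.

δ ≈ 0.940

Present value of the stream is 280·δ + 660·δ². Indifference gives 280δ + 660δ² = 846.38.
That is, 660δ² + 280δ − 846.38 = 0, a quadratic in δ.
δ = (−280 + √(280² + 4·660·846.38)) / (2·660) = (−280 + √2312843.20) / 1320 ≈ 0.940.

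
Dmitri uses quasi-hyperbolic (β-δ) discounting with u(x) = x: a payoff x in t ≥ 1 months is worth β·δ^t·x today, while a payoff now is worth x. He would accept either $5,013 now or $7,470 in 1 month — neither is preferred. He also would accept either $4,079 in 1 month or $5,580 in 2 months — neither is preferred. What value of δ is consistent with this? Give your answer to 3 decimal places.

δ ≈ 0.731

From the later pair, β·δ^1·4079 = β·δ^2·5580; dividing through, δ = 4079/5580 = 0.73100.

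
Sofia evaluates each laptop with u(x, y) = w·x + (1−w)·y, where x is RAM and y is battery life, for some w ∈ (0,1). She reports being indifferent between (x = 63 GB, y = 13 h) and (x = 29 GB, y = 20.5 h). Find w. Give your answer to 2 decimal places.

w = 0.18

Equating utilities: w·63 + (1−w)·13 = w·29 + (1−w)·20.5.
w·(63−29) = (1−w)·(20.5−13), i.e. w·34 = (1−w)·7.5.
The marginal rate of substitution is 7.5/34, so w = 7.5/(34+7.5) = 0.18.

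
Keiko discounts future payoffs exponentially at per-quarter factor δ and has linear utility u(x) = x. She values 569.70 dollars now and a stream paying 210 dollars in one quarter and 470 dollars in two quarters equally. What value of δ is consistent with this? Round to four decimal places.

δ ≈ 0.9000

Present value of the stream is 210·δ + 470·δ². Indifference gives 210δ + 470δ² = 569.70.
Rearranged: 470δ² + 210δ − 569.70 = 0.
By the quadratic formula (taking the positive root), δ = (−210 + √1115136.00) / 940 ≈ 0.9000.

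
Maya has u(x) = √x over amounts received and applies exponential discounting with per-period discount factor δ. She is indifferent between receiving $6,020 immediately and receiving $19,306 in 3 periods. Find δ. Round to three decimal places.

δ ≈ 0.823

The payoff in 3 periods is discounted by δ^3, so u(6020) = δ^3·u(19306) and δ^3 = u(6020)/u(19306).
With u(x) = √x: δ^3 = √6020/√19306 = √(6020/19306) = 0.55841.
Hence δ = (0.55841)^(1/3) = 0.82348.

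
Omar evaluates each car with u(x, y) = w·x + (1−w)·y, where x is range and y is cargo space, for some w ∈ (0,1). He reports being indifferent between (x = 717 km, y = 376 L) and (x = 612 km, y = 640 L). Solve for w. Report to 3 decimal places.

w = 0.715

Indifference: w·717 + (1−w)·376 = w·612 + (1−w)·640.
Collecting terms: w·105 = (1−w)·264.
The marginal rate of substitution is 264/105, so w = 264/(105+264) = 0.715.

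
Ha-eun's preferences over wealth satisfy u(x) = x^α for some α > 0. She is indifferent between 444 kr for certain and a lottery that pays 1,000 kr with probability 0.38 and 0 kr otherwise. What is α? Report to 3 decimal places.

α ≈ 1.192

The lottery's expected utility is 0.38·u(1000) + 0.62·u(0) = 0.38·1000^α (since u(0) = 0 for α > 0).
Setting u(444) equal to that: 444^α = 0.38·1000^α ⇒ (444/1000)^α = 0.38.
α = ln(0.38) / ln(444/1000) = -0.967584/-0.811931 ≈ 1.192.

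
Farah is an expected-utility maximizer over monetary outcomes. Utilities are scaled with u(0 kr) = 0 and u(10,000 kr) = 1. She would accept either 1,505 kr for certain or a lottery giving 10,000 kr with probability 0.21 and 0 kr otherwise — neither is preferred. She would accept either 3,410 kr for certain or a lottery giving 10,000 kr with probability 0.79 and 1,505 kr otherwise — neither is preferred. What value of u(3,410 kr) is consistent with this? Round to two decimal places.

0.83

From the first indifference, u(1,505 kr) = 0.21·u(10,000 kr) + 0.79·u(0 kr) = 0.21·1 + 0.79·0 = 0.21.
Chaining: u(3,410 kr) = 0.79·1.00 + 0.21·0.21 = 0.8341.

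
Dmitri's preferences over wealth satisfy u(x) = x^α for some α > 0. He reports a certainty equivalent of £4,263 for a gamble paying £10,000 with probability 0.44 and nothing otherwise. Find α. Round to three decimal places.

EU(lottery) = 0.44·10000^α + 0.56·0 = 0.44·10000^α.
Setting u(4263) equal to that: 4263^α = 0.44·10000^α ⇒ (4263/10000)^α = 0.44.
Take logs: α = ln 0.44 / ln(4263/10000) ≈ 0.96290.

α ≈ 0.963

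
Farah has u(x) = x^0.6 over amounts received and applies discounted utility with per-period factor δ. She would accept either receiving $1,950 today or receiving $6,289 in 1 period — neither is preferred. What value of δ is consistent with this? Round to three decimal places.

Equating discounted utilities: u(1950) = δ·u(6289) ⇒ δ = u(1950)/u(6289).
Since u(x) = x^0.6, δ = (1950/6289)^0.6 = 0.31007^0.6 = 0.49530.

δ ≈ 0.495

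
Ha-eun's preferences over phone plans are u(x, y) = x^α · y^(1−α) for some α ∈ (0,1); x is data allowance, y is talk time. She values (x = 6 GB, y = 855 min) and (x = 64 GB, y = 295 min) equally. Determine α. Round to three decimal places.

α ≈ 0.310

Indifference: 6^α · 855^(1−α) = 64^α · 295^(1−α).
(6/64)^α = (295/855)^(1−α); take logs: α·ln(6/64) = (1−α)·ln(295/855), i.e. α·-2.367124 = (1−α)·-1.064126.
With A = -2.367124 and B = -1.064126: α·A = (1−α)·B, so α = B/(A+B) = -1.064126/-3.431250 ≈ 0.310.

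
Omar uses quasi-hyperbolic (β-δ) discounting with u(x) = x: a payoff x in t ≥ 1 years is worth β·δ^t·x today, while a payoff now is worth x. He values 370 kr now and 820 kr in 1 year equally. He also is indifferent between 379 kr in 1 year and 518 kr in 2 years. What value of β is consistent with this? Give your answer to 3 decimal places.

β ≈ 0.617

From the later pair, β·δ^1·379 = β·δ^2·518; dividing through, δ = 379/518 = 0.73166.
The first indifference: 370 = β·δ·820, so β = 370/(δ·820) = 370/(0.73166·820) ≈ 0.617.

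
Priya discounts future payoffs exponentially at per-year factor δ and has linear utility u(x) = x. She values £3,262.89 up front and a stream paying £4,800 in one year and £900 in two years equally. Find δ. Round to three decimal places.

δ ≈ 0.610

Equating present values: 3262.89 = 4800δ + 900δ².
That is, 900δ² + 4800δ − 3262.89 = 0, a quadratic in δ.
By the quadratic formula (taking the positive root), δ = (−4800 + √34786404.00) / 1800 ≈ 0.610.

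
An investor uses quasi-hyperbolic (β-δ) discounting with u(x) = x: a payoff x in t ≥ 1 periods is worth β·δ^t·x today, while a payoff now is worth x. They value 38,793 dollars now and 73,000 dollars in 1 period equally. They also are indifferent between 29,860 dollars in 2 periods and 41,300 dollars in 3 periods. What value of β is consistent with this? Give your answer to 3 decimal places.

The second indifference involves only future payoffs, so β cancels: β·δ^2·29860 = β·δ^3·41300, giving δ = 29860/41300 = 0.72300.
Now use the now-vs-future pair: 38793 = β·δ·73000 gives β = 38793/(0.72300·73000) ≈ 0.735.

β ≈ 0.735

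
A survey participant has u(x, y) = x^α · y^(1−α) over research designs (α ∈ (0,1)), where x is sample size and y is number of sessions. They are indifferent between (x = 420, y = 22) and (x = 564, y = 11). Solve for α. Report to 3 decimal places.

Set the two utilities equal: 420^α·22^(1−α) = 564^α·11^(1−α).
Rearrange to (420/564)^α = (11/22)^(1−α) and take logs: α·-0.294800 = (1−α)·-0.693147.
With A = -0.294800 and B = -0.693147: α·A = (1−α)·B, so α = B/(A+B) = -0.693147/-0.987947 ≈ 0.702.

α ≈ 0.702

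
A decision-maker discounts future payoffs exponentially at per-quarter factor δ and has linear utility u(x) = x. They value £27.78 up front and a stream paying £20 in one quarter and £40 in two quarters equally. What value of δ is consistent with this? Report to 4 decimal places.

Equating present values: 27.78 = 20δ + 40δ².
Rearranged: 40δ² + 20δ − 27.78 = 0.
δ = (−20 + √(20² + 4·40·27.78)) / (2·40) = (−20 + √4844.80) / 80 ≈ 0.6201.

δ ≈ 0.6201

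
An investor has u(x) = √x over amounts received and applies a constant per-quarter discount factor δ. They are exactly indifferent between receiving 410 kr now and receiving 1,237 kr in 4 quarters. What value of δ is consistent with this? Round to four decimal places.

Indifference means u(410) = δ^4 · u(1237), so δ^4 = u(410)/u(1237).
With u(x) = √x: δ^4 = √410/√1237 = √(410/1237) = 0.57571.
Taking the 4th root: δ = 0.57571^(1/4) ≈ 0.8711.

δ ≈ 0.8711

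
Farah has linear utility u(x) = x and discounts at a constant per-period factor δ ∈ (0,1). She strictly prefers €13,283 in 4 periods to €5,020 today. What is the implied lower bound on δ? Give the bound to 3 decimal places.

δ > 0.784

Comparing present values: 5020 < δ^4·13283.
So δ^4 > 5020/13283 = 0.37793; taking the 4th root of both positive sides preserves the inequality.
δ > 0.37793^(1/4) = 0.784.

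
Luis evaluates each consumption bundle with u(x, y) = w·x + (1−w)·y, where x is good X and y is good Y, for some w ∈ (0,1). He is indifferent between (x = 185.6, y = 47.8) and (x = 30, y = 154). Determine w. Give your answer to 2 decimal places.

w = 0.41

Equating utilities: w·185.6 + (1−w)·47.8 = w·30 + (1−w)·154.
Rearranging, 155.6·w − 106.2·(1−w) = 0.
The marginal rate of substitution is 106.2/155.6, so w = 106.2/(155.6+106.2) = 0.41.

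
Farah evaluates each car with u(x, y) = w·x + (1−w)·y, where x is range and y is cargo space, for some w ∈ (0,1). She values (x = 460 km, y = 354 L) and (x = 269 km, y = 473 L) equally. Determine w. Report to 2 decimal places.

w = 0.38

u(460,354) = u(269,473) means w·460 + (1−w)·354 = w·269 + (1−w)·473.
w·(460−269) = (1−w)·(473−354), i.e. w·191 = (1−w)·119.
So w/(1−w) = 119/191 = 0.6230, giving w = 119/(191+119) = 0.38.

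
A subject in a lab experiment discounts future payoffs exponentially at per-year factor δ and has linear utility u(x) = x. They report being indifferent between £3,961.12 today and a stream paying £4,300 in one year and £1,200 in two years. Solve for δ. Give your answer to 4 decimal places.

δ ≈ 0.7600

The stream is worth 4300δ + 1200δ² today, so 4300δ + 1200δ² = 3961.12.
So 1200δ² + 4300δ − 3961.12 = 0.
By the quadratic formula (taking the positive root), δ = (−4300 + √37503376.00) / 2400 ≈ 0.7600.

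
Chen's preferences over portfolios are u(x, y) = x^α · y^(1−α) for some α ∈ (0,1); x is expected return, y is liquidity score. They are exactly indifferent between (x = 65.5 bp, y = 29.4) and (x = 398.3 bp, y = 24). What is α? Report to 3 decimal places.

α ≈ 0.101

Set the two utilities equal: 65.5^α·29.4^(1−α) = 398.3^α·24^(1−α).
(65.5/398.3)^α = (24/29.4)^(1−α); take logs: α·ln(65.5/398.3) = (1−α)·ln(24/29.4), i.e. α·-1.805155 = (1−α)·-0.202941.
Thus α·(-2.008096) = -0.202941, so α = -0.202941/-2.008096 ≈ 0.101.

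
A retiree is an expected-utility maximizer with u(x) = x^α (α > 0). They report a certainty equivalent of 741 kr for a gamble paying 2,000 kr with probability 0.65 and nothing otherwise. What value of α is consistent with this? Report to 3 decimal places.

Since u(0) = 0, the lottery's EU is 0.65·2000^α.
Indifference: 741^α = 0.65·2000^α, so (741/2000)^α = 0.65.
α = ln(0.65) / ln(741/2000) = -0.430783/-0.992902 ≈ 0.434.

α ≈ 0.434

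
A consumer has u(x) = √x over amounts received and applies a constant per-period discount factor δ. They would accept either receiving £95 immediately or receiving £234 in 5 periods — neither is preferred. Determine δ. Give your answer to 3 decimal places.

Indifference means u(95) = δ^5 · u(234), so δ^5 = u(95)/u(234).
Since u(x) = √x, δ^5 = √(95/234) = 0.63717.
So δ = 0.63717^(1/5) ≈ 0.914.

δ ≈ 0.914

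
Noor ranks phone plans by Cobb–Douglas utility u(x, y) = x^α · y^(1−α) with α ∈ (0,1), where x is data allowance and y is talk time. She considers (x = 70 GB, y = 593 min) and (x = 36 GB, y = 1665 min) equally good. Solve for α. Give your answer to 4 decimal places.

The Cobb–Douglas utilities coincide, so 70^α·593^(1−α) = 36^α·1665^(1−α).
Taking logs: α·ln 70 + (1−α)·ln 593 = α·ln 36 + (1−α)·ln 1665, i.e. α·0.6649763 = (1−α)·1.0323860.
Thus α·(1.6973623) = 1.0323860, so α = 1.0323860/1.6973623 ≈ 0.6082.

α ≈ 0.6082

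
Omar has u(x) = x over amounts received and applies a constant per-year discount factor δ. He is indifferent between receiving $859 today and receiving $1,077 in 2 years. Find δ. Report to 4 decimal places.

δ ≈ 0.8931

Indifference means u(859) = δ^2 · u(1077), so δ^2 = u(859)/u(1077).
With u(x) = x: δ^2 = 859/1077 = 0.79759.
Hence δ = (0.79759)^(1/2) = 0.893077.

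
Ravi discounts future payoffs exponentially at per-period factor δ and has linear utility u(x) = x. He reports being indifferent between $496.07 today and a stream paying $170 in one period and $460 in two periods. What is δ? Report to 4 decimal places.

Equating present values: 496.07 = 170δ + 460δ².
Rearranged: 460δ² + 170δ − 496.07 = 0.
δ = (−170 + √(170² + 4·460·496.07)) / (2·460) = (−170 + √941668.80) / 920 ≈ 0.8700.

δ ≈ 0.8700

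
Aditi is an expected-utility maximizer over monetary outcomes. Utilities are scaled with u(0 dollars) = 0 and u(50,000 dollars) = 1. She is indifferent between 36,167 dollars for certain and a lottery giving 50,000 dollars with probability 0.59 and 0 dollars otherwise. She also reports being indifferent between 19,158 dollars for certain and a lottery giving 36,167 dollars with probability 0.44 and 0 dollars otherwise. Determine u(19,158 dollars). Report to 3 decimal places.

0.260

First, u(36,167 dollars) = 0.59·u(50,000 dollars) + 0.41·u(0 dollars) = 0.59.
The second indifference gives u(19,158 dollars) = 0.44·u(36,167 dollars) + 0.56·u(0 dollars) = 0.44·0.59 + 0.56·0.00 = 0.2596.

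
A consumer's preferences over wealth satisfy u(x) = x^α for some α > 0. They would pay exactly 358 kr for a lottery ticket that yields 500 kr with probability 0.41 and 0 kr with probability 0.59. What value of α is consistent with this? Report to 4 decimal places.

Since u(0) = 0, the lottery's EU is 0.41·500^α.
Equating: 358^α = 0.41·500^α, i.e. 0.7160^α = 0.41.
Take logs: α = ln 0.41 / ln(358/500) ≈ 2.668855.

α ≈ 2.6689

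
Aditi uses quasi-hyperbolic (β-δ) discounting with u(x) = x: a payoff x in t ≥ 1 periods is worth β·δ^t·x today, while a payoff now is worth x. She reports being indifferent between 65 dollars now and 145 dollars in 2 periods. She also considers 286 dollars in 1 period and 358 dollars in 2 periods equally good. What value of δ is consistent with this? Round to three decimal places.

From the later pair, β·δ^1·286 = β·δ^2·358; dividing through, δ = 286/358 = 0.79888.

δ ≈ 0.799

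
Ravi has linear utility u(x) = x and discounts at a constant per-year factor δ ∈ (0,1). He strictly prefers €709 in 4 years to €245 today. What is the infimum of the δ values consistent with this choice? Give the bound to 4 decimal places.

Under u(x) = x this choice says 245 < δ^4·709.
Hence δ^4 > 245/709 = 0.34556, and x ↦ x^(1/4) is increasing on (0,∞).
δ > 0.34556^(1/4) = 0.7667.

δ > 0.7667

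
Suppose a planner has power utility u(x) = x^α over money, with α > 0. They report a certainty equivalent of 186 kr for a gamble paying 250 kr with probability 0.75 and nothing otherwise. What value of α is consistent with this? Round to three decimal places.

α ≈ 0.973

Since u(0) = 0, the lottery's EU is 0.75·250^α.
Equating: 186^α = 0.75·250^α, i.e. 0.7440^α = 0.75.
Take logs: α = ln 0.75 / ln(186/250) ≈ 0.97284.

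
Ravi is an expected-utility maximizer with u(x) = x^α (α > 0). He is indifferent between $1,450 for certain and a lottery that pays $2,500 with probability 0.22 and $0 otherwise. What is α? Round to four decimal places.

α ≈ 2.7796

Since u(0) = 0, the lottery's EU is 0.22·2500^α.
Setting u(1450) equal to that: 1450^α = 0.22·2500^α ⇒ (1450/2500)^α = 0.22.
α = ln(0.22) / ln(1450/2500) = -1.5141277/-0.5447272 ≈ 2.7796.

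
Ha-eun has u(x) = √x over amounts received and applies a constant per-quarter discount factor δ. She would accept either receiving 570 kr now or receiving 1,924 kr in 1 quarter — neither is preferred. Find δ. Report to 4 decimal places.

δ ≈ 0.5443

The payoff in 1 quarter is discounted by δ, so u(570) = δ·u(1924) and δ = u(570)/u(1924).
Since u(x) = √x, δ = √(570/1924) = 0.54430.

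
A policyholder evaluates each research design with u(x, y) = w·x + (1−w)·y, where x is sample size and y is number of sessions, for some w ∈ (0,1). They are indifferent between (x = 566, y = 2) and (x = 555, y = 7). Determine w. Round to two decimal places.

w = 0.31

Indifference: w·566 + (1−w)·2 = w·555 + (1−w)·7.
Rearranging, 11·w − 5·(1−w) = 0.
So w/(1−w) = 5/11 = 0.4545, giving w = 5/(11+5) = 0.31.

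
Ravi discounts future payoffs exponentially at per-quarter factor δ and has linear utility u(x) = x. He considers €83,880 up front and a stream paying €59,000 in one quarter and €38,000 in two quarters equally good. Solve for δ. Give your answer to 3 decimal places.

δ ≈ 0.900

Equating present values: 83880 = 59000δ + 38000δ².
That is, 38000δ² + 59000δ − 83880 = 0, a quadratic in δ.
δ = (−59000 + √(59000² + 4·38000·83880)) / (2·38000) = (−59000 + √16230760000.00) / 76000 ≈ 0.900.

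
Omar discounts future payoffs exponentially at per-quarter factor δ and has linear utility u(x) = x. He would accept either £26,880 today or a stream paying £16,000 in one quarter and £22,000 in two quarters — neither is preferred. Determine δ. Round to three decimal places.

Present value of the stream is 16000·δ + 22000·δ². Indifference gives 16000δ + 22000δ² = 26880.
Rearranged: 22000δ² + 16000δ − 26880 = 0.
By the quadratic formula (taking the positive root), δ = (−16000 + √2621440000.00) / 44000 ≈ 0.800.

δ ≈ 0.800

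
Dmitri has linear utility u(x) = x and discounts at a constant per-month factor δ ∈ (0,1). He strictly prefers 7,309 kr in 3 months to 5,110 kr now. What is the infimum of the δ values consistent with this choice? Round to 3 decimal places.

The preference means 5110 < δ^3·7309.
So δ^3 > 5110/7309 = 0.69914; taking the cube root of both positive sides preserves the inequality.
δ > 0.69914^(1/3) = 0.888.

δ > 0.888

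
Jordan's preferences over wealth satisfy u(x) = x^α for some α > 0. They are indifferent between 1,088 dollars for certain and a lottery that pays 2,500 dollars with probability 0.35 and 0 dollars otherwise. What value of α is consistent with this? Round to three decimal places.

Since u(0) = 0, the lottery's EU is 0.35·2500^α.
Equating: 1088^α = 0.35·2500^α, i.e. 0.4352^α = 0.35.
Take logs: α = ln 0.35 / ln(1088/2500) ≈ 1.26188.

α ≈ 1.262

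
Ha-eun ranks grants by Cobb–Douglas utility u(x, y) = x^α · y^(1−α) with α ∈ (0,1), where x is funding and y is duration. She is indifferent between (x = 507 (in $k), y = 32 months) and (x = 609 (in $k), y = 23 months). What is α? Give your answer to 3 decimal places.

The Cobb–Douglas utilities coincide, so 507^α·32^(1−α) = 609^α·23^(1−α).
(507/609)^α = (23/32)^(1−α); take logs: α·ln(507/609) = (1−α)·ln(23/32), i.e. α·-0.183307 = (1−α)·-0.330242.
So α/(1−α) = (-0.330242)/(-0.183307) = 1.801579, and α = 1.801579/2.801579 ≈ 0.643.

α ≈ 0.643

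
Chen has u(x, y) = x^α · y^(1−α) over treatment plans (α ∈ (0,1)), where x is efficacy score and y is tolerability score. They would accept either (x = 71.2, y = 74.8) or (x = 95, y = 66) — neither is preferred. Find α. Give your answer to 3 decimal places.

α ≈ 0.303

Set the two utilities equal: 71.2^α·74.8^(1−α) = 95^α·66^(1−α).
Taking logs: α·ln 71.2 + (1−α)·ln 74.8 = α·ln 95 + (1−α)·ln 66, i.e. α·-0.288384 = (1−α)·-0.125163.
So α/(1−α) = (-0.125163)/(-0.288384) = 0.434015, and α = 0.434015/1.434015 ≈ 0.303.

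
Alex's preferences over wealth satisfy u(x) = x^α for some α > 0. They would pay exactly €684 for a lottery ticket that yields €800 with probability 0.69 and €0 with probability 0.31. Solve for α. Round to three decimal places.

α ≈ 2.369

The lottery's expected utility is 0.69·u(800) + 0.31·u(0) = 0.69·800^α (since u(0) = 0 for α > 0).
Setting u(684) equal to that: 684^α = 0.69·800^α ⇒ (684/800)^α = 0.69.
α = ln(0.69) / ln(684/800) = -0.371064/-0.156654 ≈ 2.369.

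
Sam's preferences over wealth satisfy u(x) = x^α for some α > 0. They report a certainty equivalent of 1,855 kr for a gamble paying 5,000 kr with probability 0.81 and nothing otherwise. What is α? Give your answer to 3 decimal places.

The lottery's expected utility is 0.81·u(5000) + 0.19·u(0) = 0.81·5000^α (since u(0) = 0 for α > 0).
Indifference: 1855^α = 0.81·5000^α, so (1855/5000)^α = 0.81.
α = ln(0.81) / ln(1855/5000) = -0.210721/-0.991553 ≈ 0.213.

α ≈ 0.213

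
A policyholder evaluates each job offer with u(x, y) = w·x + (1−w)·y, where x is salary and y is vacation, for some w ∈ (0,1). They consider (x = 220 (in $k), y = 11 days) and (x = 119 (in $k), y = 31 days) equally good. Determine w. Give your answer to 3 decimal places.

w = 0.165

Indifference: w·220 + (1−w)·11 = w·119 + (1−w)·31.
w·(220−119) = (1−w)·(31−11), i.e. w·101 = (1−w)·20.
So w/(1−w) = 20/101 = 0.1980, giving w = 20/(101+20) = 0.165.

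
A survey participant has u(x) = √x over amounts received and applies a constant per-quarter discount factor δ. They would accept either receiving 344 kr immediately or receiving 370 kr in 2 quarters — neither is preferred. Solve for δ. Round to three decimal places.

The payoff in 2 quarters is discounted by δ^2, so u(344) = δ^2·u(370) and δ^2 = u(344)/u(370).
With u(x) = √x: δ^2 = √344/√370 = √(344/370) = 0.96422.
Taking the square root: δ = 0.96422^(1/2) ≈ 0.982.

δ ≈ 0.982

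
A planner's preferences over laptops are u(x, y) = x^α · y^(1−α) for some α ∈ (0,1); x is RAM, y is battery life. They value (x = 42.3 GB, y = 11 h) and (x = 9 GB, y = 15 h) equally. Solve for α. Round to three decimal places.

Indifference: 42.3^α · 11^(1−α) = 9^α · 15^(1−α).
Taking logs: α·ln 42.3 + (1−α)·ln 11 = α·ln 9 + (1−α)·ln 15, i.e. α·1.547563 = (1−α)·0.310155.
With A = 1.547563 and B = 0.310155: α·A = (1−α)·B, so α = B/(A+B) = 0.310155/1.857718 ≈ 0.167.

α ≈ 0.167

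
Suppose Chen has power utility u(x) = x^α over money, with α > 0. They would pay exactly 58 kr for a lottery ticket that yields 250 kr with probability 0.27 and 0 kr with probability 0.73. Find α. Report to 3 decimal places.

α ≈ 0.896

EU(lottery) = 0.27·250^α + 0.73·0 = 0.27·250^α.
Equating: 58^α = 0.27·250^α, i.e. 0.2320^α = 0.27.
Take logs: α = ln 0.27 / ln(58/250) ≈ 0.89618.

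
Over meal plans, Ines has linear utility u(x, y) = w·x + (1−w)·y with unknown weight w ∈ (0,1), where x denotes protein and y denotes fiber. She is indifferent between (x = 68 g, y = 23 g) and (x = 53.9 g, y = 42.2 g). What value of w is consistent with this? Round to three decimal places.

w = 0.577

Indifference: w·68 + (1−w)·23 = w·53.9 + (1−w)·42.2.
Collecting terms: w·14.1 = (1−w)·19.2.
The marginal rate of substitution is 19.2/14.1, so w = 19.2/(14.1+19.2) = 0.577.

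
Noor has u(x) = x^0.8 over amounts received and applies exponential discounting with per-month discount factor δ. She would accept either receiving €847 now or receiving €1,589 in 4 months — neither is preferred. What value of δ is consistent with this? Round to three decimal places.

δ ≈ 0.882

The payoff in 4 months is discounted by δ^4, so u(847) = δ^4·u(1589) and δ^4 = u(847)/u(1589).
With u(x) = x^0.8: δ^4 = 847^0.8/1589^0.8 = (847/1589)^0.8 = 0.60452.
Taking the 4th root: δ = 0.60452^(1/4) ≈ 0.882.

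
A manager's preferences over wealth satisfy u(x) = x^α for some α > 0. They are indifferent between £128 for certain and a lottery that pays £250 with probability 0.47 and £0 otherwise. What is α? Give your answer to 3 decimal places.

EU(lottery) = 0.47·250^α + 0.53·0 = 0.47·250^α.
Setting u(128) equal to that: 128^α = 0.47·250^α ⇒ (128/250)^α = 0.47.
α = ln(0.47) / ln(128/250) = -0.755023/-0.669431 ≈ 1.128.

α ≈ 1.128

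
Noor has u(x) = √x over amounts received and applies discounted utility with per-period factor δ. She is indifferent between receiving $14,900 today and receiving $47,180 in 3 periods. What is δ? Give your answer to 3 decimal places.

δ ≈ 0.825

The payoff in 3 periods is discounted by δ^3, so u(14900) = δ^3·u(47180) and δ^3 = u(14900)/u(47180).
Since u(x) = √x, δ^3 = √(14900/47180) = 0.56197.
Hence δ = (0.56197)^(1/3) = 0.82522.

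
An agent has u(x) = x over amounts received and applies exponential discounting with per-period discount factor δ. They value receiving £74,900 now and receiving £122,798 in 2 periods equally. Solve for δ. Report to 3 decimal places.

δ ≈ 0.781

Indifference means u(74900) = δ^2 · u(122798), so δ^2 = u(74900)/u(122798).
With u(x) = x: δ^2 = 74900/122798 = 0.60994.
Taking the square root: δ = 0.60994^(1/2) ≈ 0.781.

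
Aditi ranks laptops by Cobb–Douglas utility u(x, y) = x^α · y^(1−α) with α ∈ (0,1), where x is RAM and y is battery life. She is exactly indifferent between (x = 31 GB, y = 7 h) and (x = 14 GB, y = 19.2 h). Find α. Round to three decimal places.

α ≈ 0.559

The Cobb–Douglas utilities coincide, so 31^α·7^(1−α) = 14^α·19.2^(1−α).
Rearrange to (31/14)^α = (19.2/7)^(1−α) and take logs: α·0.794930 = (1−α)·1.009000.
Thus α·(1.803930) = 1.009000, so α = 1.009000/1.803930 ≈ 0.559.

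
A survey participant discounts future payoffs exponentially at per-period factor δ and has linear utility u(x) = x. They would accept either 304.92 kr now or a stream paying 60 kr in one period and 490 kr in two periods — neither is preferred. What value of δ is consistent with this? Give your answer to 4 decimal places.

δ ≈ 0.7300

Equating present values: 304.92 = 60δ + 490δ².
Rearranged: 490δ² + 60δ − 304.92 = 0.
δ = (−60 + √(60² + 4·490·304.92)) / (2·490) = (−60 + √601243.20) / 980 ≈ 0.7300.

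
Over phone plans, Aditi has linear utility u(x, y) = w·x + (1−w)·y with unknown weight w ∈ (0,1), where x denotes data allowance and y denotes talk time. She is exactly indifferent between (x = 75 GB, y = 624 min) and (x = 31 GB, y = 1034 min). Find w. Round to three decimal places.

w = 0.903

Indifference: w·75 + (1−w)·624 = w·31 + (1−w)·1034.
Rearranging, 44·w − 410·(1−w) = 0.
Hence w = 410/(44+410) = 410/454 = 0.903.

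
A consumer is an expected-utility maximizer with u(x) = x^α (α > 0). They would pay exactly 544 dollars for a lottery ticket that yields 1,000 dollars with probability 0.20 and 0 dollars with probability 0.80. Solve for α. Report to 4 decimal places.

α ≈ 2.6436

The lottery's expected utility is 0.20·u(1000) + 0.80·u(0) = 0.20·1000^α (since u(0) = 0 for α > 0).
Equating: 544^α = 0.20·1000^α, i.e. 0.5440^α = 0.20.
α = ln(0.20) / ln(544/1000) = -1.6094379/-0.6088060 ≈ 2.6436.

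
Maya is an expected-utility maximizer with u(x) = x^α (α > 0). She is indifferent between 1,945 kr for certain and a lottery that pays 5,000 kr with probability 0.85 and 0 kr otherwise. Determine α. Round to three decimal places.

α ≈ 0.172

The lottery's expected utility is 0.85·u(5000) + 0.15·u(0) = 0.85·5000^α (since u(0) = 0 for α > 0).
Setting u(1945) equal to that: 1945^α = 0.85·5000^α ⇒ (1945/5000)^α = 0.85.
Taking logs: α·ln(1945/5000) = ln(0.85), so α = -0.162519 / -0.944176 ≈ 0.172.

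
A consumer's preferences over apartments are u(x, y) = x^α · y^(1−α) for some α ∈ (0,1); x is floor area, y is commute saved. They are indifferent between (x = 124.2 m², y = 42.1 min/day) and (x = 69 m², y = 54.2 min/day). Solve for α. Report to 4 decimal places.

α ≈ 0.3006

The Cobb–Douglas utilities coincide, so 124.2^α·42.1^(1−α) = 69^α·54.2^(1−α).
Taking logs: α·ln 124.2 + (1−α)·ln 42.1 = α·ln 69 + (1−α)·ln 54.2, i.e. α·0.5877867 = (1−α)·0.2526332.
With A = 0.5877867 and B = 0.2526332: α·A = (1−α)·B, so α = B/(A+B) = 0.2526332/0.8404199 ≈ 0.3006.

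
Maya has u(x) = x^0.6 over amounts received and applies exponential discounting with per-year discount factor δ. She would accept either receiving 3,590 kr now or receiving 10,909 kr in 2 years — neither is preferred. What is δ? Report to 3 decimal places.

The payoff in 2 years is discounted by δ^2, so u(3590) = δ^2·u(10909) and δ^2 = u(3590)/u(10909).
With u(x) = x^0.6: δ^2 = 3590^0.6/10909^0.6 = (3590/10909)^0.6 = 0.51332.
Taking the square root: δ = 0.51332^(1/2) ≈ 0.716.

δ ≈ 0.716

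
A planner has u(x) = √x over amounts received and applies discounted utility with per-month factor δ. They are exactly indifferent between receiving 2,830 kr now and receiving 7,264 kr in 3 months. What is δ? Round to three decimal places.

The payoff in 3 months is discounted by δ^3, so u(2830) = δ^3·u(7264) and δ^3 = u(2830)/u(7264).
Since u(x) = √x, δ^3 = √(2830/7264) = 0.62417.
Taking the cube root: δ = 0.62417^(1/3) ≈ 0.855.

δ ≈ 0.855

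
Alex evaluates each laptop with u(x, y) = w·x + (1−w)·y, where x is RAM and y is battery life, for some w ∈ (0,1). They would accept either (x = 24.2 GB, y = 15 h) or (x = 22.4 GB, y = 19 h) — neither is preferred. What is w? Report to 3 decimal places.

u(24.2,15) = u(22.4,19) means w·24.2 + (1−w)·15 = w·22.4 + (1−w)·19.
Rearranging, 1.8·w − 4·(1−w) = 0.
Hence w = 4/(1.8+4) = 4/5.8 = 0.690.

w = 0.690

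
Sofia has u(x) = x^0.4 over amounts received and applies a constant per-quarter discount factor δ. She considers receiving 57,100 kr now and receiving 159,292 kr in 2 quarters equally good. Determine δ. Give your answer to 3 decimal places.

Equating discounted utilities: u(57100) = δ^2·u(159292) ⇒ δ^2 = u(57100)/u(159292).
Since u(x) = x^0.4, δ^2 = (57100/159292)^0.4 = 0.35846^0.4 = 0.66340.
Hence δ = (0.66340)^(1/2) = 0.81450.

δ ≈ 0.814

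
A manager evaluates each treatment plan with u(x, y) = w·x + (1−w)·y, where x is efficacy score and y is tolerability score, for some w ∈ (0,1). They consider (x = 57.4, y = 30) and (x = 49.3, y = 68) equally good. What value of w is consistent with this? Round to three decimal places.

u(57.4,30) = u(49.3,68) means w·57.4 + (1−w)·30 = w·49.3 + (1−w)·68.
Collecting terms: w·8.1 = (1−w)·38.
So w/(1−w) = 38/8.1 = 4.6914, giving w = 38/(8.1+38) = 0.824.

w = 0.824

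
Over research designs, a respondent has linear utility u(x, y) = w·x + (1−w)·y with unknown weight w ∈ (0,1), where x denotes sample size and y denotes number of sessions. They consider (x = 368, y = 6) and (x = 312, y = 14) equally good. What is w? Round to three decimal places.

w = 0.125

Indifference: w·368 + (1−w)·6 = w·312 + (1−w)·14.
Rearranging, 56·w − 8·(1−w) = 0.
The marginal rate of substitution is 8/56, so w = 8/(56+8) = 0.125.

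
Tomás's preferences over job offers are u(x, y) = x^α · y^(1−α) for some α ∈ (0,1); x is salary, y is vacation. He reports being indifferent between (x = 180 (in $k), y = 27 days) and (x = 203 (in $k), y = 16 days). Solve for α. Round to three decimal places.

Indifference: 180^α · 27^(1−α) = 203^α · 16^(1−α).
(180/203)^α = (16/27)^(1−α); take logs: α·ln(180/203) = (1−α)·ln(16/27), i.e. α·-0.120249 = (1−α)·-0.523248.
So α/(1−α) = (-0.523248)/(-0.120249) = 4.351371, and α = 4.351371/5.351371 ≈ 0.813.

α ≈ 0.813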